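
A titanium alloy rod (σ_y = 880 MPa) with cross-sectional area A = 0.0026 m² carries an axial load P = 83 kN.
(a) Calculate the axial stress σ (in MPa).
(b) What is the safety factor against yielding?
(a) Axial stress σ = P/A. Convert P = 83 kN = 83000 N.
  σ = 83000 / 0.0026 = 3.192 × 10⁷ Pa = 31.92 MPa
(b) Safety factor SF = σ_y/σ = 880 / 31.92 = 27.57
Final answer: (a) σ = 31.92 MPa, (b) SF = 27.57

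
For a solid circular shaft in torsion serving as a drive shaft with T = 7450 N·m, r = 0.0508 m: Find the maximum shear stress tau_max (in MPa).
Model: a solid circular shaft in torsion, so tau_max = (2·T) / (π·r^3).
Substitute:
  tau_max = (2 × 7450) / (π × 0.0508^3)
  tau_max = 3.618 × 10⁷ Pa
Convert: tau_max = 3.618 × 10⁷ Pa = 36.18 MPa
Final answer: tau_max = 36.18 MPa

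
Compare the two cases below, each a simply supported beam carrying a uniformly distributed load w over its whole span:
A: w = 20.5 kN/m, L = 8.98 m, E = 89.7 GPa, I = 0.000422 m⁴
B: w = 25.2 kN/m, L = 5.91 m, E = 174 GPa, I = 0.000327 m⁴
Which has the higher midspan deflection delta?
Model: a simply supported beam carrying a uniformly distributed load w over its whole span, so delta = (5·w·L^4) / (384·E·I) (SI units).
  A: delta = (5 × 20500 × 8.98^4) / (384 × (8.97 × 10¹⁰) × 0.000422) = 0.04586 m = 45.86 mm
  B: delta = (5 × 25200 × 5.91^4) / (384 × (1.74 × 10¹¹) × 0.000327) = 0.007035 m = 7.035 mm
45.86 mm > 7.035 mm, so A is larger.
Final answer: A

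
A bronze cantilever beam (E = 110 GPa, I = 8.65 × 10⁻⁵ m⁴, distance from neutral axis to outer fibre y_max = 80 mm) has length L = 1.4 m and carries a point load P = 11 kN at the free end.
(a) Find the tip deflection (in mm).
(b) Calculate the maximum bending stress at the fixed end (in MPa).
(a) Tip deflection of a cantilever with an end point load: δ = P·L^3 / (3·E·I). Convert P = 11 kN = 11000 N, E = 110 GPa = 1.1 × 10¹¹ Pa.
  δ = (11000 × 1.4^3) / (3 × (1.1 × 10¹¹) × (8.65 × 10⁻⁵)) = 0.001057 m = 1.057 mm
(b) Maximum bending moment at the fixed end: M = P·L = 11000 × 1.4 = 15400 N·m. Convert y_max = 80 mm = 0.08 m.
  σ = M·y_max / I = (15400 × 0.08) / (8.65 × 10⁻⁵) = 1.424 × 10⁷ Pa = 14.24 MPa
Final answer: (a) δ = 1.057 mm, (b) σ = 14.24 MPa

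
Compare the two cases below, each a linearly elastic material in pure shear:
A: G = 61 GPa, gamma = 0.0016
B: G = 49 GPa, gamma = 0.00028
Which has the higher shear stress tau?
Model: a linearly elastic material in pure shear, so tau = G·gamma (SI units).
  A: tau = (6.1 × 10¹⁰) × 0.0016 = 9.76 × 10⁷ Pa = 97.6 MPa
  B: tau = (4.9 × 10¹⁰) × 0.00028 = 1.372 × 10⁷ Pa = 13.72 MPa
97.6 MPa > 13.72 MPa, so A is larger.
Final answer: A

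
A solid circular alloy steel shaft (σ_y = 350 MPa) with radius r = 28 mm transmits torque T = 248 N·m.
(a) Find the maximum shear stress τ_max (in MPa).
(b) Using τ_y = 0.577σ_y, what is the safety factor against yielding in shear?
(a) For a solid circular shaft, τ_max = T·r/J with J = π·r^4/2, i.e. τ_max = 2·T / (π·r^3). Convert r = 28 mm = 0.028 m.
  τ_max = (2 × 248) / (π × 0.028^3) = 7.192 × 10⁶ Pa = 7.192 MPa
(b) τ_y = 0.577 × 350 = 201.95 MPa
  SF = τ_y/τ_max = 201.95 / 7.192 = 28.08
Final answer: (a) τ_max = 7.192 MPa, (b) SF = 28.08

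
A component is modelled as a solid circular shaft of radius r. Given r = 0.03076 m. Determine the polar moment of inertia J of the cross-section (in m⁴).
Model: a solid circular shaft of radius r, so J = (π·r^4) / 2.
Substitute:
  J = (π × 0.03076^4) / 2
  J = 1.406 × 10⁻⁶ m⁴
Final answer: J = 1.406 × 10⁻⁶ m⁴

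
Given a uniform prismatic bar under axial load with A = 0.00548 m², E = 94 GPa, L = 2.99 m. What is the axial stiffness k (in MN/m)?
Model: a uniform prismatic bar under axial load, so k = (A·E) / L.
Convert to SI units:
  E = 94 GPa = 9.4 × 10¹⁰ Pa
Substitute:
  k = (0.00548 × (9.4 × 10¹⁰)) / 2.99
  k = 1.723 × 10⁸ N/m
Convert: k = 1.723 × 10⁸ N/m = 172.3 MN/m
Final answer: k = 172.3 MN/m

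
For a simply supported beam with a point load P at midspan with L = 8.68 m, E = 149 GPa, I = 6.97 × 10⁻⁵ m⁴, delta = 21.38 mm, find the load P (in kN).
Model: a simply supported beam with a point load P at midspan, so delta = (P·L^3) / (48·E·I).
Solve for P: P = (48·delta·E·I) / L^3.
Convert to SI units:
  E = 149 GPa = 1.49 × 10¹¹ Pa
  delta = 21.38 mm = 0.02138 m
Substitute:
  P = (48 × 0.02138 × (1.49 × 10¹¹) × (6.97 × 10⁻⁵)) / 8.68^3
  P = 16300 N
Convert: P = 16300 N = 16.3 kN
Final answer: P = 16.3 kN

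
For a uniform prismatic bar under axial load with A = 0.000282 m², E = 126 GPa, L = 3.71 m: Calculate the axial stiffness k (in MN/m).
Model: a uniform prismatic bar under axial load, so k = (A·E) / L.
Convert to SI units:
  E = 126 GPa = 1.26 × 10¹¹ Pa
Substitute:
  k = (0.000282 × (1.26 × 10¹¹)) / 3.71
  k = 9.577 × 10⁶ N/m
Convert: k = 9.577 × 10⁶ N/m = 9.577 MN/m
Final answer: k = 9.577 MN/m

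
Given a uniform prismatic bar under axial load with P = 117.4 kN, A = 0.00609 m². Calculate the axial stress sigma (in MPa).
Model: a uniform prismatic bar under axial load, so sigma = P / A.
Convert to SI units:
  P = 117.4 kN = 117400 N
Substitute:
  sigma = 117400 / 0.00609
  sigma = 1.928 × 10⁷ Pa
Convert: sigma = 1.928 × 10⁷ Pa = 19.28 MPa
Final answer: sigma = 19.28 MPa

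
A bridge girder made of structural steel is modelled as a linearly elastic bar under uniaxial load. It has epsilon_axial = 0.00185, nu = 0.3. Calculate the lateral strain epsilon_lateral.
Model: a linearly elastic bar under uniaxial load, so epsilon_lateral = -nu·epsilon_axial.
Substitute:
  epsilon_lateral = -(0.3 × 0.00185)
  epsilon_lateral = -0.000555
Final answer: epsilon_lateral = -0.000555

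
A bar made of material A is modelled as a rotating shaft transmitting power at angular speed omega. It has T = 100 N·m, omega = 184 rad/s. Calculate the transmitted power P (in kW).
Model: a rotating shaft transmitting power at angular speed omega, so P = T·omega.
Substitute:
  P = 100 × 184
  P = 18400 W
Convert: P = 18400 W = 18.4 kW
Final answer: P = 18.4 kW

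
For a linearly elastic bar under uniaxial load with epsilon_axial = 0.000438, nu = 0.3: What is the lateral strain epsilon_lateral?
Model: a linearly elastic bar under uniaxial load, so epsilon_lateral = -nu·epsilon_axial.
Substitute:
  epsilon_lateral = -(0.3 × 0.000438)
  epsilon_lateral = -0.0001314
Final answer: epsilon_lateral = -0.0001314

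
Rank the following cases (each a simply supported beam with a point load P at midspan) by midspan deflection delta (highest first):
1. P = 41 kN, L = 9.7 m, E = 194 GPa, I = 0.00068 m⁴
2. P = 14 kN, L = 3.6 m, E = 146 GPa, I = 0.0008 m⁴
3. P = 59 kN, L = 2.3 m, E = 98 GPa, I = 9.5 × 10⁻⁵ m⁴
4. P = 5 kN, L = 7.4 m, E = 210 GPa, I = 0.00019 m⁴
Model: a simply supported beam with a point load P at midspan, so delta = (P·L^3) / (48·E·I) (SI units).
  Case 1: delta = (41000 × 9.7^3) / (48 × (1.94 × 10¹¹) × 0.00068) = 0.005909 m = 5.909 mm
  Case 2: delta = (14000 × 3.6^3) / (48 × (1.46 × 10¹¹) × 0.0008) = 0.0001165 m = 0.1165 mm
  Case 3: delta = (59000 × 2.3^3) / (48 × (9.8 × 10¹⁰) × (9.5 × 10⁻⁵)) = 0.001606 m = 1.606 mm
  Case 4: delta = (5000 × 7.4^3) / (48 × (2.1 × 10¹¹) × 0.00019) = 0.001058 m = 1.058 mm
Ordering: 5.909 mm (case 1) > 1.606 mm (case 3) > 1.058 mm (case 4) > 0.1165 mm (case 2)
Final answer: 1, 3, 4, 2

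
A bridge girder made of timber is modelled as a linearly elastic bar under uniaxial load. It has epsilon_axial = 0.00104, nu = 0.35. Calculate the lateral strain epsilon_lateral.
Model: a linearly elastic bar under uniaxial load, so epsilon_lateral = -nu·epsilon_axial.
Substitute:
  epsilon_lateral = -(0.35 × 0.00104)
  epsilon_lateral = -0.000364
Final answer: epsilon_lateral = -0.000364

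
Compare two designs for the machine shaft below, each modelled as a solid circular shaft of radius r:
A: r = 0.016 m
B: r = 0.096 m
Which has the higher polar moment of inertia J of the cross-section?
Model: a solid circular shaft of radius r, so J = (π·r^4) / 2 (SI units).
  A: J = (π × 0.016^4) / 2 = 1.029 × 10⁻⁷ m⁴
  B: J = (π × 0.096^4) / 2 = 0.0001334 m⁴
0.0001334 m⁴ > 1.029 × 10⁻⁷ m⁴, so B is larger.
Final answer: B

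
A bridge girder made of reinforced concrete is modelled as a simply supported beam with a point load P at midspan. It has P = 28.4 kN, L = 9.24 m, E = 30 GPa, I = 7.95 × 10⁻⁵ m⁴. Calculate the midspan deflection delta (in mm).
Model: a simply supported beam with a point load P at midspan, so delta = (P·L^3) / (48·E·I).
Convert to SI units:
  P = 28.4 kN = 28400 N
  E = 30 GPa = 3 × 10¹⁰ Pa
Substitute:
  delta = (28400 × 9.24^3) / (48 × (3 × 10¹⁰) × (7.95 × 10⁻⁵))
  delta = 0.1957 m
Convert: delta = 0.1957 m = 195.7 mm
Final answer: delta = 195.7 mm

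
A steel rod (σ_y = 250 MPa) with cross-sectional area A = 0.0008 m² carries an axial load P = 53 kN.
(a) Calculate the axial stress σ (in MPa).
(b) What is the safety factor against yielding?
(a) Axial stress σ = P/A. Convert P = 53 kN = 53000 N.
  σ = 53000 / 0.0008 = 6.625 × 10⁷ Pa = 66.25 MPa
(b) Safety factor SF = σ_y/σ = 250 / 66.25 = 3.774
Final answer: (a) σ = 66.25 MPa, (b) SF = 3.774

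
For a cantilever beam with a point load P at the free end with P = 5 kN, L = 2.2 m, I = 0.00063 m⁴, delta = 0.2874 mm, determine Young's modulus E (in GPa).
Model: a cantilever beam with a point load P at the free end, so delta = (P·L^3) / (3·E·I).
Solve for E: E = (P·L^3) / (3·delta·I).
Convert to SI units:
  P = 5 kN = 5000 N
  delta = 0.2874 mm = 0.0002874 m
Substitute:
  E = (5000 × 2.2^3) / (3 × 0.0002874 × 0.00063)
  E = 9.801 × 10¹⁰ Pa
Convert: E = 9.801 × 10¹⁰ Pa = 98.01 GPa
Final answer: E = 98.01 GPa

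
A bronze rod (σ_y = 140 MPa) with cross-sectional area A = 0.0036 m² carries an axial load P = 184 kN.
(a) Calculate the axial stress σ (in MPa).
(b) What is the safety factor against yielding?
(a) Axial stress σ = P/A. Convert P = 184 kN = 184000 N.
  σ = 184000 / 0.0036 = 5.111 × 10⁷ Pa = 51.11 MPa
(b) Safety factor SF = σ_y/σ = 140 / 51.11 = 2.739
Final answer: (a) σ = 51.11 MPa, (b) SF = 2.739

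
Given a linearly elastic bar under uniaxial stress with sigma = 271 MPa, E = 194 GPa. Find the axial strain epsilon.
Model: a linearly elastic bar under uniaxial stress, so epsilon = sigma / E.
Convert to SI units:
  sigma = 271 MPa = 2.71 × 10⁸ Pa
  E = 194 GPa = 1.94 × 10¹¹ Pa
Substitute:
  epsilon = (2.71 × 10⁸) / (1.94 × 10¹¹)
  epsilon = 0.001397
Final answer: epsilon = 0.001397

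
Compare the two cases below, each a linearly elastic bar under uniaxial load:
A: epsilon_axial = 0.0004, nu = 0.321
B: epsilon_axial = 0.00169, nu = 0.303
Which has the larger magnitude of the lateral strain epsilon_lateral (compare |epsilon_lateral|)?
Model: a linearly elastic bar under uniaxial load, so epsilon_lateral = -nu·epsilon_axial (SI units).
  A: epsilon_lateral = -(0.321 × 0.0004) = -0.0001284
  B: epsilon_lateral = -(0.303 × 0.00169) = -0.0005121
|epsilon_lateral|: A = 0.0001284, B = 0.0005121, so B is larger in magnitude.
Final answer: B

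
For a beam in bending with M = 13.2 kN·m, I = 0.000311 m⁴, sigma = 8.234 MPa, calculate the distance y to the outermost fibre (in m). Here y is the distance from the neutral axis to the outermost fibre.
Model: a beam in bending, so sigma = (M·y) / I.
Solve for y: y = (sigma·I) / M.
Convert to SI units:
  M = 13.2 kN·m = 13200 N·m
  sigma = 8.234 MPa = 8.234 × 10⁶ Pa
Substitute:
  y = ((8.234 × 10⁶) × 0.000311) / 13200
  y = 0.194 m
Final answer: y = 0.194 m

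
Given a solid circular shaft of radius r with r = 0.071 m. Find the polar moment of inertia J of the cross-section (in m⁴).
Model: a solid circular shaft of radius r, so J = (π·r^4) / 2.
Substitute:
  J = (π × 0.071^4) / 2
  J = 3.992 × 10⁻⁵ m⁴
Final answer: J = 3.992 × 10⁻⁵ m⁴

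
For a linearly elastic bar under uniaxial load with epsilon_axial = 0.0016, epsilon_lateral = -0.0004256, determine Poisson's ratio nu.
Model: a linearly elastic bar under uniaxial load, so epsilon_lateral = -nu·epsilon_axial.
Solve for nu: nu = -epsilon_lateral / epsilon_axial.
Substitute:
  nu = -(-0.0004256) / 0.0016
  nu = 0.266
Final answer: nu = 0.266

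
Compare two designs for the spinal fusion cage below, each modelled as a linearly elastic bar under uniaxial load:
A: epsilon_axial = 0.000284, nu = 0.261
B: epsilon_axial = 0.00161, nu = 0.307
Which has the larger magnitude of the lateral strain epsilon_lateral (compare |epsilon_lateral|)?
Model: a linearly elastic bar under uniaxial load, so epsilon_lateral = -nu·epsilon_axial (SI units).
  A: epsilon_lateral = -(0.261 × 0.000284) = -7.412 × 10⁻⁵
  B: epsilon_lateral = -(0.307 × 0.00161) = -0.0004943
|epsilon_lateral|: A = 7.412 × 10⁻⁵, B = 0.0004943, so B is larger in magnitude.
Final answer: B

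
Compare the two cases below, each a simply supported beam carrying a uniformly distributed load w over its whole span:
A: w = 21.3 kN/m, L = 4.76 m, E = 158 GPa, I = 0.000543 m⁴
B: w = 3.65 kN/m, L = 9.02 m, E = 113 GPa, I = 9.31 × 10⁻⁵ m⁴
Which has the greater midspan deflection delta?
Model: a simply supported beam carrying a uniformly distributed load w over its whole span, so delta = (5·w·L^4) / (384·E·I) (SI units).
  A: delta = (5 × 21300 × 4.76^4) / (384 × (1.58 × 10¹¹) × 0.000543) = 0.00166 m = 1.66 mm
  B: delta = (5 × 3650 × 9.02^4) / (384 × (1.13 × 10¹¹) × (9.31 × 10⁻⁵)) = 0.0299 m = 29.9 mm
29.9 mm > 1.66 mm, so B is larger.
Final answer: B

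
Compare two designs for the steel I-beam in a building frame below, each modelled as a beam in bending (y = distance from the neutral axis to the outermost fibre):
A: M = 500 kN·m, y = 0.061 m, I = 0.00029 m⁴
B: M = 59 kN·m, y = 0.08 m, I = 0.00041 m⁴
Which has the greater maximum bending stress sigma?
Model: a beam in bending (y = distance from the neutral axis to the outermost fibre), so sigma = (M·y) / I (SI units).
  A: sigma = (500000 × 0.061) / 0.00029 = 1.052 × 10⁸ Pa = 105.2 MPa
  B: sigma = (59000 × 0.08) / 0.00041 = 1.151 × 10⁷ Pa = 11.51 MPa
105.2 MPa > 11.51 MPa, so A is larger.
Final answer: A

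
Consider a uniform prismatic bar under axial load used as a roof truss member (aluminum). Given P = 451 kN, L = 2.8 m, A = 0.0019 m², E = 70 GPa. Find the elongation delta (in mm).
Model: a uniform prismatic bar under axial load, so delta = (P·L) / (A·E).
Convert to SI units:
  P = 451 kN = 451000 N
  E = 70 GPa = 7 × 10¹⁰ Pa
Substitute:
  delta = (451000 × 2.8) / (0.0019 × (7 × 10¹⁰))
  delta = 0.009495 m
Convert: delta = 0.009495 m = 9.495 mm
Final answer: delta = 9.495 mm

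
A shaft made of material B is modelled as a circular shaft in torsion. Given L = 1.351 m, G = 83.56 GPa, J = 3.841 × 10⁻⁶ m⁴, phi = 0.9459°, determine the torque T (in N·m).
Model: a circular shaft in torsion, so phi = (T·L) / (G·J).
Solve for T: T = (phi·G·J) / L.
Convert to SI units:
  G = 83.56 GPa = 8.356 × 10¹⁰ Pa
  phi = 0.9459° = 0.01651 rad
Substitute:
  T = (0.01651 × (8.356 × 10¹⁰) × (3.841 × 10⁻⁶)) / 1.351
  T = 3922 N·m
Final answer: T = 3922 N·m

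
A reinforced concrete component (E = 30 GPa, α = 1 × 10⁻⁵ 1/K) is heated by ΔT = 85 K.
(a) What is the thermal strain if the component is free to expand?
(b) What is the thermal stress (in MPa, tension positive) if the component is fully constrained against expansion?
(a) Free thermal strain ε_th = α·ΔT = (1 × 10⁻⁵) × 85 = 0.00085
(b) Fully constrained, the expansion is suppressed, so σ = -E·α·ΔT. Convert E = 30 GPa = 3 × 10¹⁰ Pa.
  σ = -(3 × 10¹⁰) × (1 × 10⁻⁵) × 85 = -2.55 × 10⁷ Pa = -25.5 MPa (compressive)
Final answer: (a) ε_th = 0.00085, (b) σ = -25.5 MPa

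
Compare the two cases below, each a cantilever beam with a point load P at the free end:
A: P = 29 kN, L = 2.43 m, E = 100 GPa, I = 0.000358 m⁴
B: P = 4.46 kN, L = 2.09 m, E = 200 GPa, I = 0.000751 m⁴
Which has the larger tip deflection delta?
Model: a cantilever beam with a point load P at the free end, so delta = (P·L^3) / (3·E·I) (SI units).
  A: delta = (29000 × 2.43^3) / (3 × (1 × 10¹¹) × 0.000358) = 0.003874 m = 3.874 mm
  B: delta = (4460 × 2.09^3) / (3 × (2 × 10¹¹) × 0.000751) = 9.036 × 10⁻⁵ m = 0.09036 mm
3.874 mm > 0.09036 mm, so A is larger.
Final answer: A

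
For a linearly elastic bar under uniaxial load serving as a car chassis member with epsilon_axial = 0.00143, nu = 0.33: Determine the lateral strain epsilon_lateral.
Model: a linearly elastic bar under uniaxial load, so epsilon_lateral = -nu·epsilon_axial.
Substitute:
  epsilon_lateral = -(0.33 × 0.00143)
  epsilon_lateral = -0.0004719
Final answer: epsilon_lateral = -0.0004719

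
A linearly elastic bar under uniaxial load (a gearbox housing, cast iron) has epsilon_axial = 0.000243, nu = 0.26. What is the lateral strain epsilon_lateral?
Model: a linearly elastic bar under uniaxial load, so epsilon_lateral = -nu·epsilon_axial.
Substitute:
  epsilon_lateral = -(0.26 × 0.000243)
  epsilon_lateral = -6.318 × 10⁻⁵
Final answer: epsilon_lateral = -6.318 × 10⁻⁵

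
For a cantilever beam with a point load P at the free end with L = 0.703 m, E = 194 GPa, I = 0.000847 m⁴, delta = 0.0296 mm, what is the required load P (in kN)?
Model: a cantilever beam with a point load P at the free end, so delta = (P·L^3) / (3·E·I).
Solve for P: P = (3·delta·E·I) / L^3.
Convert to SI units:
  E = 194 GPa = 1.94 × 10¹¹ Pa
  delta = 0.0296 mm = 2.96 × 10⁻⁵ m
Substitute:
  P = (3 × (2.96 × 10⁻⁵) × (1.94 × 10¹¹) × 0.000847) / 0.703^3
  P = 42000 N
Convert: P = 42000 N = 42 kN
Final answer: P = 42 kN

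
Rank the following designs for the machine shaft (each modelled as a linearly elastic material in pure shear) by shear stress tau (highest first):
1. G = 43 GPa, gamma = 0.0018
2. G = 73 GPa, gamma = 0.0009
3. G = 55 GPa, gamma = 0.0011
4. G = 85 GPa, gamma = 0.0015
Model: a linearly elastic material in pure shear, so tau = G·gamma (SI units).
  Case 1: tau = (4.3 × 10¹⁰) × 0.0018 = 7.74 × 10⁷ Pa = 77.4 MPa
  Case 2: tau = (7.3 × 10¹⁰) × 0.0009 = 6.57 × 10⁷ Pa = 65.7 MPa
  Case 3: tau = (5.5 × 10¹⁰) × 0.0011 = 6.05 × 10⁷ Pa = 60.5 MPa
  Case 4: tau = (8.5 × 10¹⁰) × 0.0015 = 1.275 × 10⁸ Pa = 127.5 MPa
Ordering: 127.5 MPa (case 4) > 77.4 MPa (case 1) > 65.7 MPa (case 2) > 60.5 MPa (case 3)
Final answer: 4, 1, 2, 3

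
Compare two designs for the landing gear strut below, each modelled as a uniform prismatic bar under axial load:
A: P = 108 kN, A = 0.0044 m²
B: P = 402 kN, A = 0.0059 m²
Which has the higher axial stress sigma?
Model: a uniform prismatic bar under axial load, so sigma = P / A (SI units).
  A: sigma = 108000 / 0.0044 = 2.455 × 10⁷ Pa = 24.55 MPa
  B: sigma = 402000 / 0.0059 = 6.814 × 10⁷ Pa = 68.14 MPa
68.14 MPa > 24.55 MPa, so B is larger.
Final answer: B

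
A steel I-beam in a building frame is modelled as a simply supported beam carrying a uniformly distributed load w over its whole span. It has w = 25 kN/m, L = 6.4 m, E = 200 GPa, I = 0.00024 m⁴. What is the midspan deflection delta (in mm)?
Model: a simply supported beam carrying a uniformly distributed load w over its whole span, so delta = (5·w·L^4) / (384·E·I).
Convert to SI units:
  w = 25 kN/m = 25000 N/m
  E = 200 GPa = 2 × 10¹¹ Pa
Substitute:
  delta = (5 × 25000 × 6.4^4) / (384 × (2 × 10¹¹) × 0.00024)
  delta = 0.01138 m
Convert: delta = 0.01138 m = 11.38 mm
Final answer: delta = 11.38 mm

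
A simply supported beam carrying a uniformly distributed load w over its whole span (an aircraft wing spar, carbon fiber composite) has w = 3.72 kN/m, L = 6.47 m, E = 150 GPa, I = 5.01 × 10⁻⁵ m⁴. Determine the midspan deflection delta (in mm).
Model: a simply supported beam carrying a uniformly distributed load w over its whole span, so delta = (5·w·L^4) / (384·E·I).
Convert to SI units:
  w = 3.72 kN/m = 3720 N/m
  E = 150 GPa = 1.5 × 10¹¹ Pa
Substitute:
  delta = (5 × 3720 × 6.47^4) / (384 × (1.5 × 10¹¹) × (5.01 × 10⁻⁵))
  delta = 0.01129 m
Convert: delta = 0.01129 m = 11.29 mm
Final answer: delta = 11.29 mm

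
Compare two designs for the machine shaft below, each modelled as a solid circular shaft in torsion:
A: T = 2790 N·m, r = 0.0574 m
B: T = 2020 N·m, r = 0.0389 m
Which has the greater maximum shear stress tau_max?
Model: a solid circular shaft in torsion, so tau_max = (2·T) / (π·r^3) (SI units).
  A: tau_max = (2 × 2790) / (π × 0.0574^3) = 9.392 × 10⁶ Pa = 9.392 MPa
  B: tau_max = (2 × 2020) / (π × 0.0389^3) = 2.185 × 10⁷ Pa = 21.85 MPa
21.85 MPa > 9.392 MPa, so B is larger.
Final answer: B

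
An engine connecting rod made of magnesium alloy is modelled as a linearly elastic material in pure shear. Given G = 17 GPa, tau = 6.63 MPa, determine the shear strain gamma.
Model: a linearly elastic material in pure shear, so tau = G·gamma.
Solve for gamma: gamma = tau / G.
Convert to SI units:
  G = 17 GPa = 1.7 × 10¹⁰ Pa
  tau = 6.63 MPa = 6.63 × 10⁶ Pa
Substitute:
  gamma = (6.63 × 10⁶) / (1.7 × 10¹⁰)
  gamma = 0.00039
Final answer: gamma = 0.00039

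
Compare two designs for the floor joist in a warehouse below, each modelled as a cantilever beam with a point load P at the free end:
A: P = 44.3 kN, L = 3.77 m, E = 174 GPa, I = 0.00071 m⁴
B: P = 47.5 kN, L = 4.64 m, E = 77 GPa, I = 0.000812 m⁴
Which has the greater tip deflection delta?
Model: a cantilever beam with a point load P at the free end, so delta = (P·L^3) / (3·E·I) (SI units).
  A: delta = (44300 × 3.77^3) / (3 × (1.74 × 10¹¹) × 0.00071) = 0.006405 m = 6.405 mm
  B: delta = (47500 × 4.64^3) / (3 × (7.7 × 10¹⁰) × 0.000812) = 0.0253 m = 25.3 mm
25.3 mm > 6.405 mm, so B is larger.
Final answer: B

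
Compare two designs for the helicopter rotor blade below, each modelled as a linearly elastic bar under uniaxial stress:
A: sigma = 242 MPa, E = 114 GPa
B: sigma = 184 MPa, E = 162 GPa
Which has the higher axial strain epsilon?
Model: a linearly elastic bar under uniaxial stress, so epsilon = sigma / E (SI units).
  A: epsilon = (2.42 × 10⁸) / (1.14 × 10¹¹) = 0.002123
  B: epsilon = (1.84 × 10⁸) / (1.62 × 10¹¹) = 0.001136
0.002123 > 0.001136, so A is larger.
Final answer: A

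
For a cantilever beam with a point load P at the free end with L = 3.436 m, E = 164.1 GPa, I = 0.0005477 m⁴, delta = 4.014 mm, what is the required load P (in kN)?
Model: a cantilever beam with a point load P at the free end, so delta = (P·L^3) / (3·E·I).
Solve for P: P = (3·delta·E·I) / L^3.
Convert to SI units:
  E = 164.1 GPa = 1.641 × 10¹¹ Pa
  delta = 4.014 mm = 0.004014 m
Substitute:
  P = (3 × 0.004014 × (1.641 × 10¹¹) × 0.0005477) / 3.436^3
  P = 26680 N
Convert: P = 26680 N = 26.68 kN
Final answer: P = 26.68 kN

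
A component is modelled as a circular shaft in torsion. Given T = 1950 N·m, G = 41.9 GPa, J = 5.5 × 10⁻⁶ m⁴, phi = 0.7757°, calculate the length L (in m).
Model: a circular shaft in torsion, so phi = (T·L) / (G·J).
Solve for L: L = (phi·G·J) / T.
Convert to SI units:
  G = 41.9 GPa = 4.19 × 10¹⁰ Pa
  phi = 0.7757° = 0.01354 rad
Substitute:
  L = (0.01354 × (4.19 × 10¹⁰) × (5.5 × 10⁻⁶)) / 1950
  L = 1.6 m
Final answer: L = 1.6 m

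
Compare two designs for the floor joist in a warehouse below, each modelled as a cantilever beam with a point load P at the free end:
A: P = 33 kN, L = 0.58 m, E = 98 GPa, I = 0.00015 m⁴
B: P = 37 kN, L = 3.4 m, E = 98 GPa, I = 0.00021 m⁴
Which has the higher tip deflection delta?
Model: a cantilever beam with a point load P at the free end, so delta = (P·L^3) / (3·E·I) (SI units).
  A: delta = (33000 × 0.58^3) / (3 × (9.8 × 10¹⁰) × 0.00015) = 0.000146 m = 0.146 mm
  B: delta = (37000 × 3.4^3) / (3 × (9.8 × 10¹⁰) × 0.00021) = 0.02355 m = 23.55 mm
23.55 mm > 0.146 mm, so B is larger.
Final answer: B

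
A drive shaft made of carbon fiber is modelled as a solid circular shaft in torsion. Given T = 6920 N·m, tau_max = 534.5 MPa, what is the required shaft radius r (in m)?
Model: a solid circular shaft in torsion, so tau_max = (2·T) / (π·r^3).
Solve for r: r = ((2·T) / (π·tau_max))^(1/3).
Convert to SI units:
  tau_max = 534.5 MPa = 5.345 × 10⁸ Pa
Substitute:
  r = ((2 × 6920) / (π × (5.345 × 10⁸)))^(1/3)
  r = 0.0202 m
Final answer: r = 0.0202 m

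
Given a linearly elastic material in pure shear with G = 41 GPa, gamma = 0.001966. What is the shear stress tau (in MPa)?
Model: a linearly elastic material in pure shear, so tau = G·gamma.
Convert to SI units:
  G = 41 GPa = 4.1 × 10¹⁰ Pa
Substitute:
  tau = (4.1 × 10¹⁰) × 0.001966
  tau = 8.061 × 10⁷ Pa
Convert: tau = 8.061 × 10⁷ Pa = 80.61 MPa
Final answer: tau = 80.61 MPa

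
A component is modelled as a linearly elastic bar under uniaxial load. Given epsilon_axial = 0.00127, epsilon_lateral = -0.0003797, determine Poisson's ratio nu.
Model: a linearly elastic bar under uniaxial load, so epsilon_lateral = -nu·epsilon_axial.
Solve for nu: nu = -epsilon_lateral / epsilon_axial.
Substitute:
  nu = -(-0.0003797) / 0.00127
  nu = 0.299
Final answer: nu = 0.299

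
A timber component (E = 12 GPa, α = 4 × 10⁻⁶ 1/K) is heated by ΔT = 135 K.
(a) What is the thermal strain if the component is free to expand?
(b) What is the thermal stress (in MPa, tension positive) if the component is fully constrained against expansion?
(a) Free thermal strain ε_th = α·ΔT = (4 × 10⁻⁶) × 135 = 0.00054
(b) Fully constrained, the expansion is suppressed, so σ = -E·α·ΔT. Convert E = 12 GPa = 1.2 × 10¹⁰ Pa.
  σ = -(1.2 × 10¹⁰) × (4 × 10⁻⁶) × 135 = -6.48 × 10⁶ Pa = -6.48 MPa (compressive)
Final answer: (a) ε_th = 0.00054, (b) σ = -6.48 MPa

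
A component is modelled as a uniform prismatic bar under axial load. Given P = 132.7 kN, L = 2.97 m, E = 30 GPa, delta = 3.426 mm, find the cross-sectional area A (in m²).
Model: a uniform prismatic bar under axial load, so delta = (P·L) / (A·E).
Solve for A: A = (P·L) / (delta·E).
Convert to SI units:
  P = 132.7 kN = 132700 N
  E = 30 GPa = 3 × 10¹⁰ Pa
  delta = 3.426 mm = 0.003426 m
Substitute:
  A = (132700 × 2.97) / (0.003426 × (3 × 10¹⁰))
  A = 0.003835 m²
Final answer: A = 0.003835 m²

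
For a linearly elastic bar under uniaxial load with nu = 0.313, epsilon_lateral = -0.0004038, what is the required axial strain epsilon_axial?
Model: a linearly elastic bar under uniaxial load, so epsilon_lateral = -nu·epsilon_axial.
Solve for epsilon_axial: epsilon_axial = -epsilon_lateral / nu.
Substitute:
  epsilon_axial = -(-0.0004038) / 0.313
  epsilon_axial = 0.00129
Final answer: epsilon_axial = 0.00129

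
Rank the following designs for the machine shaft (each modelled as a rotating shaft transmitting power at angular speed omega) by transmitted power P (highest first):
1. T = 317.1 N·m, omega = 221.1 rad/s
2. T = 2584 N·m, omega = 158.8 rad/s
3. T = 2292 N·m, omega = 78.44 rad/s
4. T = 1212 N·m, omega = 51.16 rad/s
Model: a rotating shaft transmitting power at angular speed omega, so P = T·omega (SI units).
  Case 1: P = 317.1 × 221.1 = 70110 W = 70.11 kW
  Case 2: P = 2584 × 158.8 = 410300 W = 410.3 kW
  Case 3: P = 2292 × 78.44 = 179800 W = 179.8 kW
  Case 4: P = 1212 × 51.16 = 62010 W = 62.01 kW
Ordering: 410.3 kW (case 2) > 179.8 kW (case 3) > 70.11 kW (case 1) > 62.01 kW (case 4)
Final answer: 2, 3, 1, 4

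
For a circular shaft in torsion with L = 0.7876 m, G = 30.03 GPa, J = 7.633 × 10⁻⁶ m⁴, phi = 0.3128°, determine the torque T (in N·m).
Model: a circular shaft in torsion, so phi = (T·L) / (G·J).
Solve for T: T = (phi·G·J) / L.
Convert to SI units:
  G = 30.03 GPa = 3.003 × 10¹⁰ Pa
  phi = 0.3128° = 0.005459 rad
Substitute:
  T = (0.005459 × (3.003 × 10¹⁰) × (7.633 × 10⁻⁶)) / 0.7876
  T = 1589 N·m
Final answer: T = 1589 N·m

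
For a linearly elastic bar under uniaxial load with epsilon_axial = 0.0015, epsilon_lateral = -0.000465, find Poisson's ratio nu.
Model: a linearly elastic bar under uniaxial load, so epsilon_lateral = -nu·epsilon_axial.
Solve for nu: nu = -epsilon_lateral / epsilon_axial.
Substitute:
  nu = -(-0.000465) / 0.0015
  nu = 0.31
Final answer: nu = 0.31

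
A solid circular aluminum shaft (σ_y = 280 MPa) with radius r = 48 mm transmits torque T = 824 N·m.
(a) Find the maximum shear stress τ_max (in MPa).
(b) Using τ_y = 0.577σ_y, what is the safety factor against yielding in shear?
(a) For a solid circular shaft, τ_max = T·r/J with J = π·r^4/2, i.e. τ_max = 2·T / (π·r^3). Convert r = 48 mm = 0.048 m.
  τ_max = (2 × 824) / (π × 0.048^3) = 4.743 × 10⁶ Pa = 4.743 MPa
(b) τ_y = 0.577 × 280 = 161.56 MPa
  SF = τ_y/τ_max = 161.56 / 4.743 = 34.06
Final answer: (a) τ_max = 4.743 MPa, (b) SF = 34.06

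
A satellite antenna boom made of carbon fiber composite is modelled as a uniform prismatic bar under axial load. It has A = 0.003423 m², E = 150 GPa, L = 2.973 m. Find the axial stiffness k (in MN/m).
Model: a uniform prismatic bar under axial load, so k = (A·E) / L.
Convert to SI units:
  E = 150 GPa = 1.5 × 10¹¹ Pa
Substitute:
  k = (0.003423 × (1.5 × 10¹¹)) / 2.973
  k = 1.727 × 10⁸ N/m
Convert: k = 1.727 × 10⁸ N/m = 172.7 MN/m
Final answer: k = 172.7 MN/m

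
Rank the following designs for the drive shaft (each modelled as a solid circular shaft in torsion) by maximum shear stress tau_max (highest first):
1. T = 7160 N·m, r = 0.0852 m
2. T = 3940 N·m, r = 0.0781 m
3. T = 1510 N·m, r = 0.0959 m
Model: a solid circular shaft in torsion, so tau_max = (2·T) / (π·r^3) (SI units).
  Case 1: tau_max = (2 × 7160) / (π × 0.0852^3) = 7.37 × 10⁶ Pa = 7.37 MPa
  Case 2: tau_max = (2 × 3940) / (π × 0.0781^3) = 5.265 × 10⁶ Pa = 5.265 MPa
  Case 3: tau_max = (2 × 1510) / (π × 0.0959^3) = 1.09 × 10⁶ Pa = 1.09 MPa
Ordering: 7.37 MPa (case 1) > 5.265 MPa (case 2) > 1.09 MPa (case 3)
Final answer: 1, 2, 3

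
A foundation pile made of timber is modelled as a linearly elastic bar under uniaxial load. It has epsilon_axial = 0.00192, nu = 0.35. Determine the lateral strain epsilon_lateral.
Model: a linearly elastic bar under uniaxial load, so epsilon_lateral = -nu·epsilon_axial.
Substitute:
  epsilon_lateral = -(0.35 × 0.00192)
  epsilon_lateral = -0.000672
Final answer: epsilon_lateral = -0.000672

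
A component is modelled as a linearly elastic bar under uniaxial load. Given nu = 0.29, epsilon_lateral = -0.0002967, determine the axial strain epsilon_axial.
Model: a linearly elastic bar under uniaxial load, so epsilon_lateral = -nu·epsilon_axial.
Solve for epsilon_axial: epsilon_axial = -epsilon_lateral / nu.
Substitute:
  epsilon_axial = -(-0.0002967) / 0.29
  epsilon_axial = 0.001023
Final answer: epsilon_axial = 0.001023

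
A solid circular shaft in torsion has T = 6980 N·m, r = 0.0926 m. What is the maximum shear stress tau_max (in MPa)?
Model: a solid circular shaft in torsion, so tau_max = (2·T) / (π·r^3).
Substitute:
  tau_max = (2 × 6980) / (π × 0.0926^3)
  tau_max = 5.596 × 10⁶ Pa
Convert: tau_max = 5.596 × 10⁶ Pa = 5.596 MPa
Final answer: tau_max = 5.596 MPa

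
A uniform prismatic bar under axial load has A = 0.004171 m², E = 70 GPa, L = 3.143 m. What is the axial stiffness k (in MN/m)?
Model: a uniform prismatic bar under axial load, so k = (A·E) / L.
Convert to SI units:
  E = 70 GPa = 7 × 10¹⁰ Pa
Substitute:
  k = (0.004171 × (7 × 10¹⁰)) / 3.143
  k = 9.29 × 10⁷ N/m
Convert: k = 9.29 × 10⁷ N/m = 92.9 MN/m
Final answer: k = 92.9 MN/m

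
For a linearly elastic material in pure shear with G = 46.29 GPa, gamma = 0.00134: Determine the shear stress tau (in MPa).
Model: a linearly elastic material in pure shear, so tau = G·gamma.
Convert to SI units:
  G = 46.29 GPa = 4.629 × 10¹⁰ Pa
Substitute:
  tau = (4.629 × 10¹⁰) × 0.00134
  tau = 6.203 × 10⁷ Pa
Convert: tau = 6.203 × 10⁷ Pa = 62.03 MPa
Final answer: tau = 62.03 MPa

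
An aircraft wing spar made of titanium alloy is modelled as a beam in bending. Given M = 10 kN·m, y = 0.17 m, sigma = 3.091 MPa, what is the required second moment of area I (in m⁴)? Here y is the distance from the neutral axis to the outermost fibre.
Model: a beam in bending, so sigma = (M·y) / I.
Solve for I: I = (M·y) / sigma.
Convert to SI units:
  M = 10 kN·m = 10000 N·m
  sigma = 3.091 MPa = 3.091 × 10⁶ Pa
Substitute:
  I = (10000 × 0.17) / (3.091 × 10⁶)
  I = 0.00055 m⁴
Final answer: I = 0.00055 m⁴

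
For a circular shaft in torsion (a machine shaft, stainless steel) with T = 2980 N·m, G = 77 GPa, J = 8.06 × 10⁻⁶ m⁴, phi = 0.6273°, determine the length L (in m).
Model: a circular shaft in torsion, so phi = (T·L) / (G·J).
Solve for L: L = (phi·G·J) / T.
Convert to SI units:
  G = 77 GPa = 7.7 × 10¹⁰ Pa
  phi = 0.6273° = 0.01095 rad
Substitute:
  L = (0.01095 × (7.7 × 10¹⁰) × (8.06 × 10⁻⁶)) / 2980
  L = 2.28 m
Final answer: L = 2.28 m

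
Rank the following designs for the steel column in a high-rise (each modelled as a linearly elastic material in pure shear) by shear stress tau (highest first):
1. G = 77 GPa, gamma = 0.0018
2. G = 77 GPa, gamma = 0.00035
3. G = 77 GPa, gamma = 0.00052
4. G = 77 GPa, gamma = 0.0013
Model: a linearly elastic material in pure shear, so tau = G·gamma (SI units).
  Case 1: tau = (7.7 × 10¹⁰) × 0.0018 = 1.386 × 10⁸ Pa = 138.6 MPa
  Case 2: tau = (7.7 × 10¹⁰) × 0.00035 = 2.695 × 10⁷ Pa = 26.95 MPa
  Case 3: tau = (7.7 × 10¹⁰) × 0.00052 = 4.004 × 10⁷ Pa = 40.04 MPa
  Case 4: tau = (7.7 × 10¹⁰) × 0.0013 = 1.001 × 10⁸ Pa = 100.1 MPa
Ordering: 138.6 MPa (case 1) > 100.1 MPa (case 4) > 40.04 MPa (case 3) > 26.95 MPa (case 2)
Final answer: 1, 4, 3, 2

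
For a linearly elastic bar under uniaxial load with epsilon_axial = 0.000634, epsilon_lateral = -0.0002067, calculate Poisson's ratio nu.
Model: a linearly elastic bar under uniaxial load, so epsilon_lateral = -nu·epsilon_axial.
Solve for nu: nu = -epsilon_lateral / epsilon_axial.
Substitute:
  nu = -(-0.0002067) / 0.000634
  nu = 0.326
Final answer: nu = 0.326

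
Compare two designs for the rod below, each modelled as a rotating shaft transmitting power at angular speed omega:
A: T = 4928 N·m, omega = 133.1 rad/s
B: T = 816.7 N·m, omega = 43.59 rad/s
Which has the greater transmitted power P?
Model: a rotating shaft transmitting power at angular speed omega, so P = T·omega (SI units).
  A: P = 4928 × 133.1 = 655900 W = 655.9 kW
  B: P = 816.7 × 43.59 = 35600 W = 35.6 kW
655.9 kW > 35.6 kW, so A is larger.
Final answer: A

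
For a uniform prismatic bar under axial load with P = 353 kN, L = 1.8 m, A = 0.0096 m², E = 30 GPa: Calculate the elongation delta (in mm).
Model: a uniform prismatic bar under axial load, so delta = (P·L) / (A·E).
Convert to SI units:
  P = 353 kN = 353000 N
  E = 30 GPa = 3 × 10¹⁰ Pa
Substitute:
  delta = (353000 × 1.8) / (0.0096 × (3 × 10¹⁰))
  delta = 0.002206 m
Convert: delta = 0.002206 m = 2.206 mm
Final answer: delta = 2.206 mm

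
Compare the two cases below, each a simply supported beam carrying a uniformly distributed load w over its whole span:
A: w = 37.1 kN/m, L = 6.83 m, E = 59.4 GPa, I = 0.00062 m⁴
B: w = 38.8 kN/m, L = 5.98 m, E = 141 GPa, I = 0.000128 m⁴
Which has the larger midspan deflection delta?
Model: a simply supported beam carrying a uniformly distributed load w over its whole span, so delta = (5·w·L^4) / (384·E·I) (SI units).
  A: delta = (5 × 37100 × 6.83^4) / (384 × (5.94 × 10¹⁰) × 0.00062) = 0.02854 m = 28.54 mm
  B: delta = (5 × 38800 × 5.98^4) / (384 × (1.41 × 10¹¹) × 0.000128) = 0.0358 m = 35.8 mm
35.8 mm > 28.54 mm, so B is larger.
Final answer: B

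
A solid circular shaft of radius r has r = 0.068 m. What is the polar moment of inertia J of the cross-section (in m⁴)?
Model: a solid circular shaft of radius r, so J = (π·r^4) / 2.
Substitute:
  J = (π × 0.068^4) / 2
  J = 3.359 × 10⁻⁵ m⁴
Final answer: J = 3.359 × 10⁻⁵ m⁴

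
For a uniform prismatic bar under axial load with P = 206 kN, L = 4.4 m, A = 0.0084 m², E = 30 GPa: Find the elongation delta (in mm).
Model: a uniform prismatic bar under axial load, so delta = (P·L) / (A·E).
Convert to SI units:
  P = 206 kN = 206000 N
  E = 30 GPa = 3 × 10¹⁰ Pa
Substitute:
  delta = (206000 × 4.4) / (0.0084 × (3 × 10¹⁰))
  delta = 0.003597 m
Convert: delta = 0.003597 m = 3.597 mm
Final answer: delta = 3.597 mm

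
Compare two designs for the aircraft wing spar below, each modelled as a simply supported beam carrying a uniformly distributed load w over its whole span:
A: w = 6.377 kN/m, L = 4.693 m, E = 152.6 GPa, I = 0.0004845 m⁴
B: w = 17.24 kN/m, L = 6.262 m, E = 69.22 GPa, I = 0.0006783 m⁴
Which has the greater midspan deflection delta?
Model: a simply supported beam carrying a uniformly distributed load w over its whole span, so delta = (5·w·L^4) / (384·E·I) (SI units).
  A: delta = (5 × 6377 × 4.693^4) / (384 × (1.526 × 10¹¹) × 0.0004845) = 0.0005448 m = 0.5448 mm
  B: delta = (5 × 17240 × 6.262^4) / (384 × (6.922 × 10¹⁰) × 0.0006783) = 0.007351 m = 7.351 mm
7.351 mm > 0.5448 mm, so B is larger.
Final answer: B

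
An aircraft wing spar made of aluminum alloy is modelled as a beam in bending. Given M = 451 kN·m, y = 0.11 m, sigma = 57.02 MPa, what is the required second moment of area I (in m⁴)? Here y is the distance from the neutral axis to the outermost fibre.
Model: a beam in bending, so sigma = (M·y) / I.
Solve for I: I = (M·y) / sigma.
Convert to SI units:
  M = 451 kN·m = 451000 N·m
  sigma = 57.02 MPa = 5.702 × 10⁷ Pa
Substitute:
  I = (451000 × 0.11) / (5.702 × 10⁷)
  I = 0.00087 m⁴
Final answer: I = 0.00087 m⁴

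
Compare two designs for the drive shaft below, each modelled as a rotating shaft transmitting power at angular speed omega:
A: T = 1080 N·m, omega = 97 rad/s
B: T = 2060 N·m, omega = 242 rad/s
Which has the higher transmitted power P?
Model: a rotating shaft transmitting power at angular speed omega, so P = T·omega (SI units).
  A: P = 1080 × 97 = 104800 W = 104.8 kW
  B: P = 2060 × 242 = 498500 W = 498.5 kW
498.5 kW > 104.8 kW, so B is larger.
Final answer: B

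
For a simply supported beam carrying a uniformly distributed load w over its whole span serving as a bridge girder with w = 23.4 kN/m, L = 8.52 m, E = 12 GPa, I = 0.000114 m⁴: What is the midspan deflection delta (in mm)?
Model: a simply supported beam carrying a uniformly distributed load w over its whole span, so delta = (5·w·L^4) / (384·E·I).
Convert to SI units:
  w = 23.4 kN/m = 23400 N/m
  E = 12 GPa = 1.2 × 10¹⁰ Pa
Substitute:
  delta = (5 × 23400 × 8.52^4) / (384 × (1.2 × 10¹⁰) × 0.000114)
  delta = 1.174 m
Convert: delta = 1.174 m = 1174 mm
Final answer: delta = 1174 mm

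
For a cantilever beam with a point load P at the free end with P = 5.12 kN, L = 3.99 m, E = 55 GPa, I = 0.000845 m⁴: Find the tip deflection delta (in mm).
Model: a cantilever beam with a point load P at the free end, so delta = (P·L^3) / (3·E·I).
Convert to SI units:
  P = 5.12 kN = 5120 N
  E = 55 GPa = 5.5 × 10¹⁰ Pa
Substitute:
  delta = (5120 × 3.99^3) / (3 × (5.5 × 10¹⁰) × 0.000845)
  delta = 0.002333 m
Convert: delta = 0.002333 m = 2.333 mm
Final answer: delta = 2.333 mm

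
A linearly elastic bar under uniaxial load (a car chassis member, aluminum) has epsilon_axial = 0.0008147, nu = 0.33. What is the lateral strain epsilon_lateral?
Model: a linearly elastic bar under uniaxial load, so epsilon_lateral = -nu·epsilon_axial.
Substitute:
  epsilon_lateral = -(0.33 × 0.0008147)
  epsilon_lateral = -0.0002689
Final answer: epsilon_lateral = -0.0002689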